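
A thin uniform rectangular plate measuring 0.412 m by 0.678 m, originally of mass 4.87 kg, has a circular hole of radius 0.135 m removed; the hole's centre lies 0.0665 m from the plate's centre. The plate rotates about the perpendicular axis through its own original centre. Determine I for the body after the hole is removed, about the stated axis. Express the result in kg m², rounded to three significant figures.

Unpierced body about its centre: I₀ = (1/12)M(a²+b²) = (1/12)(4.87)[(0.412)² + (0.678)²] = 0.25544 kg m².
The removed disk has mass m = M·πr²/(ab) = (4.87)·π(0.135)²/(0.412·0.678) = 0.9982 kg (same uniform areal density).
Its moment of inertia about the rotation axis (parallel-axis theorem): I_hole = (1/2)mr² + md² = (1/2)(0.9982)(0.135)² + (0.9982)(0.0665)² = 0.01351 kg m².
Treating the hole as negative mass, I = I₀ − I_hole = 0.25544 − 0.01351 = 0.24193 kg m².

0.242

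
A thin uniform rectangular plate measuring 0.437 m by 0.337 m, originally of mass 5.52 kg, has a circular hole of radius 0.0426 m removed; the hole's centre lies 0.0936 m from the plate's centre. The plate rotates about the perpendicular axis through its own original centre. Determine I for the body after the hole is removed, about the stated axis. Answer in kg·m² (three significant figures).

Unpierced body about its centre: I₀ = (1/12)M(a²+b²) = (1/12)(5.52)[(0.437)² + (0.337)²] = 0.14009 kg·m².
The removed disk has mass m = M·πr²/(ab) = (5.52)·π(0.0426)²/(0.437·0.337) = 0.2137 kg (same uniform areal density).
Its moment of inertia about the rotation axis (parallel-axis theorem): I_hole = (1/2)mr² + md² = (1/2)(0.2137)(0.0426)² + (0.2137)(0.0936)² = 0.0020661 kg·m².
Treating the hole as negative mass, I = I₀ − I_hole = 0.14009 − 0.0020661 = 0.13802 kg·m².

0.138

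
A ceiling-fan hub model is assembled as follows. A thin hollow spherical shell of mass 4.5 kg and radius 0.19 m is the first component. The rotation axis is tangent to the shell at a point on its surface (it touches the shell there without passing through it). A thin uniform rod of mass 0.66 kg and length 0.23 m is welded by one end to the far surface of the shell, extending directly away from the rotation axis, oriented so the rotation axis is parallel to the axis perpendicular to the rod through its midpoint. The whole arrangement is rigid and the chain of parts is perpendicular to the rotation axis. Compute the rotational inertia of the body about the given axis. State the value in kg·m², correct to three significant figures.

0.435

Spherical shell: I_cm = (2/3)MR² = (2/3)(4.5)(0.19)² = 0.1083 kg·m²; centre at d = 0.19 m, so the parallel axis theorem gives I = 0.1083 + (4.5)(0.19)² = 0.27075 kg·m².
Thin rod: I_cm = (1/12)ML² = (1/12)(0.66)(0.23)² = 0.0029095 kg·m²; centre at d = 0.19 + 0.19 + 0.115 = 0.495 m, so the parallel axis theorem gives I = 0.0029095 + (0.66)(0.495)² = 0.16463 kg·m².
Total I = 0.27075 + 0.16463 = 0.43538 kg·m².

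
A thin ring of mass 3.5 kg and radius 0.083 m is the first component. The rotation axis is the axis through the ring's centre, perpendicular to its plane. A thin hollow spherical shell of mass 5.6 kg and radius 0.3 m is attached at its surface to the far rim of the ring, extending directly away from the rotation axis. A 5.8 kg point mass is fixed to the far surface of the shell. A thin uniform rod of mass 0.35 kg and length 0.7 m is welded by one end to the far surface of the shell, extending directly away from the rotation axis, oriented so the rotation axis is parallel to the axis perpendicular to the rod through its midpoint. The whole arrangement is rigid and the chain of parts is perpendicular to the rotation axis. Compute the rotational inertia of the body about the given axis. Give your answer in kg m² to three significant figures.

Thin ring: I_cm = MR² = (3.5)(0.083)² = 0.024112 kg m²; axis through the centre, so I = 0.024112 kg m².
Spherical shell: I_cm = (2/3)MR² = (2/3)(5.6)(0.3)² = 0.336 kg m²; centre at d = 0.083 + 0.3 = 0.383 m, so I = I_cm + Md² gives I = 0.336 + (5.6)(0.383)² = 1.1575 kg m².
Point mass: I_cm = 0; centre at d = 0.083 + 0.3 + 0.3 = 0.683 m, so I = I_cm + Md² gives I = 0 + (5.8)(0.683)² = 2.7056 kg m².
Thin rod: I_cm = (1/12)ML² = (1/12)(0.35)(0.7)² = 0.014292 kg m²; centre at d = 0.083 + 0.3 + 0.3 + 0.35 = 1.033 m, so I = I_cm + Md² gives I = 0.014292 + (0.35)(1.033)² = 0.38777 kg m².
Total I = 0.024112 + 1.1575 + 2.7056 + 0.38777 = 4.275 kg m².

4.27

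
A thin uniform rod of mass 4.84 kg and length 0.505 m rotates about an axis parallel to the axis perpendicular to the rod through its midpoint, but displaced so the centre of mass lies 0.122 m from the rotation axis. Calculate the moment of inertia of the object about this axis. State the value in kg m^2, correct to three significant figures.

0.175

I_cm = (1/12)ML² = (1/12)(4.84)(0.505)² = 0.10286 kg m^2; centre at d = 0.122 m, so the parallel axis theorem gives I = 0.10286 + (4.84)(0.122)² = 0.1749 kg m^2.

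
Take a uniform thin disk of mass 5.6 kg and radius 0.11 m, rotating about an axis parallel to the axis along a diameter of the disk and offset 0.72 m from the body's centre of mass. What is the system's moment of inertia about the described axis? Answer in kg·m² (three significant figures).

I_cm = (1/4)MR² = (1/4)(5.6)(0.11)² = 0.01694 kg·m²; centre at d = 0.72 m, so the parallel axis theorem gives I = 0.01694 + (5.6)(0.72)² = 2.92 kg·m².

2.92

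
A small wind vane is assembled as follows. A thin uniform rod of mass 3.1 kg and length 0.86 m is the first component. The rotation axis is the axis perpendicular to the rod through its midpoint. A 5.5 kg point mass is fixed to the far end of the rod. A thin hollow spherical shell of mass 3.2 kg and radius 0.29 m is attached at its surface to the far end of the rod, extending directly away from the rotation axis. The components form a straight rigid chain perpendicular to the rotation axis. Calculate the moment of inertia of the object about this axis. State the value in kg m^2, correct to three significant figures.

3.05

Thin rod: I_cm = (1/12)ML² = (1/12)(3.1)(0.86)² = 0.19106 kg m^2; axis through the centre, so I = 0.19106 kg m^2.
Point mass: I_cm = 0; centre at d = 0.43 m, so I = I_cm + Md² gives I = 0 + (5.5)(0.43)² = 1.0169 kg m^2.
Spherical shell: I_cm = (2/3)MR² = (2/3)(3.2)(0.29)² = 0.17941 kg m^2; centre at d = 0.43 + 0.29 = 0.72 m, so I = I_cm + Md² gives I = 0.17941 + (3.2)(0.72)² = 1.8383 kg m^2.
Total I = 0.19106 + 1.0169 + 1.8383 = 3.0463 kg m^2.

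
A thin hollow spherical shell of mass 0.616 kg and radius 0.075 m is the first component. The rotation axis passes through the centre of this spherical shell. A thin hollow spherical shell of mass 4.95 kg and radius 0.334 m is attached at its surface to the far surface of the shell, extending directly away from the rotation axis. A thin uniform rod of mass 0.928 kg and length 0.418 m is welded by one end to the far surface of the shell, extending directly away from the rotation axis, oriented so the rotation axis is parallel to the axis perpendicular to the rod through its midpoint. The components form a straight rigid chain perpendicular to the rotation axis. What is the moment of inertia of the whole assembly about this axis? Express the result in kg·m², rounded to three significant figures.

Spherical shell: I_cm = (2/3)MR² = (2/3)(0.616)(0.075)² = 0.00231 kg·m²; axis through the centre, so I = 0.00231 kg·m².
Spherical shell: I_cm = (2/3)MR² = (2/3)(4.95)(0.334)² = 0.36813 kg·m²; centre at d = 0.075 + 0.334 = 0.409 m, so the parallel axis theorem gives I = 0.36813 + (4.95)(0.409)² = 1.1962 kg·m².
Thin rod: I_cm = (1/12)ML² = (1/12)(0.928)(0.418)² = 0.013512 kg·m²; centre at d = 0.075 + 0.334 + 0.334 + 0.209 = 0.952 m, so the parallel axis theorem gives I = 0.013512 + (0.928)(0.952)² = 0.85456 kg·m².
Total I = 0.00231 + 1.1962 + 0.85456 = 2.053 kg·m².

2.05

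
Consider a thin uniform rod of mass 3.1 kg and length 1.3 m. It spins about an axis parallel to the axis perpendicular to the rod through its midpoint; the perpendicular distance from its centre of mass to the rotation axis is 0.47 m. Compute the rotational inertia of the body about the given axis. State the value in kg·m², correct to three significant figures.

I_cm = (1/12)ML² = (1/12)(3.1)(1.3)² = 0.43658 kg·m²; centre at d = 0.47 m, so the parallel axis theorem gives I = 0.43658 + (3.1)(0.47)² = 1.1214 kg·m².

1.12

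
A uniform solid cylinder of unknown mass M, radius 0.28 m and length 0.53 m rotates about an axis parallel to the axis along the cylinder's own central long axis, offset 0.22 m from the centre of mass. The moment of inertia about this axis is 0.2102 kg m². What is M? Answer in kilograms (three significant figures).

2.40

I = I_cm + Md² = (1/2)MR² + Md² = M·[0.5·(0.28)² + (0.22)²] = M·0.0876.
So M = 0.2102 / 0.0876 = 2.3995 kg.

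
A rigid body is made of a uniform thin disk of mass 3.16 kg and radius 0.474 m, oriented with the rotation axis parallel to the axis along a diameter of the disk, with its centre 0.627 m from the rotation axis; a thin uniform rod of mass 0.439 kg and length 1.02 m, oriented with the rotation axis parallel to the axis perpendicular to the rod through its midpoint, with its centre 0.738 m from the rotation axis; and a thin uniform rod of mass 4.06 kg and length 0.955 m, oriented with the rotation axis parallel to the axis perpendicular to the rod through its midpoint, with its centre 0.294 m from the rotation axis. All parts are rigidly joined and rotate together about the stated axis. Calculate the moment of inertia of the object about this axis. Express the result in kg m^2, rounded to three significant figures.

Thin disk: I_cm = (1/4)MR² = (1/4)(3.16)(0.474)² = 0.17749 kg m^2; centre at d = 0.627 m, so the parallel axis theorem gives I = 0.17749 + (3.16)(0.627)² = 1.4198 kg m^2.
Thin rod: I_cm = (1/12)ML² = (1/12)(0.439)(1.02)² = 0.038061 kg m^2; centre at d = 0.738 m, so the parallel axis theorem gives I = 0.038061 + (0.439)(0.738)² = 0.27716 kg m^2.
Thin rod: I_cm = (1/12)ML² = (1/12)(4.06)(0.955)² = 0.30857 kg m^2; centre at d = 0.294 m, so the parallel axis theorem gives I = 0.30857 + (4.06)(0.294)² = 0.6595 kg m^2.
Total I = 1.4198 + 0.27716 + 0.6595 = 2.3564 kg m^2.

2.36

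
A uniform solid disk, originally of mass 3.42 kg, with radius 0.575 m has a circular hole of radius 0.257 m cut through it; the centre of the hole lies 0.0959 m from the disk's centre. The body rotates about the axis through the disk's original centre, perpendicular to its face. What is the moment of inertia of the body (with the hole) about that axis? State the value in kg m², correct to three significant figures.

0.537

Unpierced body about its centre: I₀ = (1/2)MR² = (1/2)(3.42)(0.575)² = 0.56537 kg m².
The removed disk has mass m = M·(r/R)² = (3.42)(0.257/0.575)² = 0.68321 kg (same uniform areal density).
Its moment of inertia about the rotation axis (parallel-axis theorem): I_hole = (1/2)mr² + md² = (1/2)(0.68321)(0.257)² + (0.68321)(0.0959)² = 0.028846 kg m².
Treating the hole as negative mass, I = I₀ − I_hole = 0.56537 − 0.028846 = 0.53652 kg m².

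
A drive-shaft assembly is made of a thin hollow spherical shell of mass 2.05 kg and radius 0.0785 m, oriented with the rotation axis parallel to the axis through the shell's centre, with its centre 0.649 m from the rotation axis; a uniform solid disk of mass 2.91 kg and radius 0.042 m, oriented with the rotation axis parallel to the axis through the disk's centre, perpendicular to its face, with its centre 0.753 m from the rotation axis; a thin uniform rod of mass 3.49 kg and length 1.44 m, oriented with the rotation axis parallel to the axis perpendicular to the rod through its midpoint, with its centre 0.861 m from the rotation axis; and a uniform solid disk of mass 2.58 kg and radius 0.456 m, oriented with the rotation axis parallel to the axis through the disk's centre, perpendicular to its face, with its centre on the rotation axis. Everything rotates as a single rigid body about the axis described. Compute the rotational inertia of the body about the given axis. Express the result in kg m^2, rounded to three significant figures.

Spherical shell: I_cm = (2/3)MR² = (2/3)(2.05)(0.0785)² = 0.0084217 kg m^2; centre at d = 0.649 m, so I = I_cm + Md² gives I = 0.0084217 + (2.05)(0.649)² = 0.87188 kg m^2.
Solid disk: I_cm = (1/2)MR² = (1/2)(2.91)(0.042)² = 0.0025666 kg m^2; centre at d = 0.753 m, so I = I_cm + Md² gives I = 0.0025666 + (2.91)(0.753)² = 1.6526 kg m^2.
Thin rod: I_cm = (1/12)ML² = (1/12)(3.49)(1.44)² = 0.60307 kg m^2; centre at d = 0.861 m, so I = I_cm + Md² gives I = 0.60307 + (3.49)(0.861)² = 3.1903 kg m^2.
Solid disk: I_cm = (1/2)MR² = (1/2)(2.58)(0.456)² = 0.26824 kg m^2; axis through the centre, so I = 0.26824 kg m^2.
Total I = 0.87188 + 1.6526 + 3.1903 + 0.26824 = 5.983 kg m^2.

5.98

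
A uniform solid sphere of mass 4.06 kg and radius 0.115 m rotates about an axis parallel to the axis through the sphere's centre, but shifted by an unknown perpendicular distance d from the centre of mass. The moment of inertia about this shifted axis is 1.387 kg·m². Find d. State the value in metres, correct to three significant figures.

About the centre-of-mass axis, I_cm = (2/5)MR² = (2/5)(4.06)(0.115)² = 0.021477 kg·m².
Parallel axis theorem: I = I_cm + Md², so Md² = 1.387 − 0.021477 = 1.3655 kg·m².
d = √(1.3655 / 4.06) = 0.57994 m.

0.580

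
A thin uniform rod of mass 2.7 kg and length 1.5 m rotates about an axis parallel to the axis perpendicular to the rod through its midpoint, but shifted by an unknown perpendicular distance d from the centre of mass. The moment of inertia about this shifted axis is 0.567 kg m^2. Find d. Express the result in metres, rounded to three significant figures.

About the centre-of-mass axis, I_cm = (1/12)ML² = (1/12)(2.7)(1.5)² = 0.50625 kg m^2.
Parallel axis theorem: I = I_cm + Md², so Md² = 0.567 − 0.50625 = 0.06075 kg m^2.
d = √(0.06075 / 2.7) = 0.15 m.

0.150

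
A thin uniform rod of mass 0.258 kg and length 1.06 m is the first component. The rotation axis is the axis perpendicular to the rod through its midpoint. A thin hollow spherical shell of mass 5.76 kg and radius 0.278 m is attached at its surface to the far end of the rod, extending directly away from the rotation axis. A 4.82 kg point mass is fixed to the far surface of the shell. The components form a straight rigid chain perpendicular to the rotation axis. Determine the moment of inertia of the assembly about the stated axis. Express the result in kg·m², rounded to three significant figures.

9.77

Thin rod: I_cm = (1/12)ML² = (1/12)(0.258)(1.06)² = 0.024157 kg·m²; axis through the centre, so I = 0.024157 kg·m².
Spherical shell: I_cm = (2/3)MR² = (2/3)(5.76)(0.278)² = 0.29677 kg·m²; centre at d = 0.53 + 0.278 = 0.808 m, so the parallel axis theorem gives I = 0.29677 + (5.76)(0.808)² = 4.0573 kg·m².
Point mass: I_cm = 0; centre at d = 0.53 + 0.278 + 0.278 = 1.086 m, so the parallel axis theorem gives I = 0 + (4.82)(1.086)² = 5.6847 kg·m².
Total I = 0.024157 + 4.0573 + 5.6847 = 9.7661 kg·m².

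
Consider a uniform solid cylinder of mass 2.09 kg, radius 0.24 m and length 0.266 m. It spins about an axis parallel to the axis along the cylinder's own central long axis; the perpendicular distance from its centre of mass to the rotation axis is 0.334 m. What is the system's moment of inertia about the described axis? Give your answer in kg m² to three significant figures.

I_cm = (1/2)MR² = (1/2)(2.09)(0.24)² = 0.060192 kg m²; centre at d = 0.334 m, so the parallel axis theorem gives I = 0.060192 + (2.09)(0.334)² = 0.29334 kg m².

0.293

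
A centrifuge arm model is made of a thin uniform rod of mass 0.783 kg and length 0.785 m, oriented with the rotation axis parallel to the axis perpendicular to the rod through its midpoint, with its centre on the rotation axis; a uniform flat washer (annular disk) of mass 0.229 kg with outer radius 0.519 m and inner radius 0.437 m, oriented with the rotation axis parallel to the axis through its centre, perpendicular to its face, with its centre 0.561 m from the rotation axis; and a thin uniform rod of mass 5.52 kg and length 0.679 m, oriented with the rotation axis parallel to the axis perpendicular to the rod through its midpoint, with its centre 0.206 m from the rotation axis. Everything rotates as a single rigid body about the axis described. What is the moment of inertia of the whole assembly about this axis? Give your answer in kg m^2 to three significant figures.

Thin rod: I_cm = (1/12)ML² = (1/12)(0.783)(0.785)² = 0.040209 kg m^2; axis through the centre, so I = 0.040209 kg m^2.
Annular disk: I_cm = (1/2)M(R²+r²) = (1/2)(0.229)[(0.519)² + (0.437)²] = 0.052708 kg m^2; centre at d = 0.561 m, so I = I_cm + Md² gives I = 0.052708 + (0.229)(0.561)² = 0.12478 kg m^2.
Thin rod: I_cm = (1/12)ML² = (1/12)(5.52)(0.679)² = 0.21208 kg m^2; centre at d = 0.206 m, so I = I_cm + Md² gives I = 0.21208 + (5.52)(0.206)² = 0.44633 kg m^2.
Total I = 0.040209 + 0.12478 + 0.44633 = 0.61131 kg m^2.

0.611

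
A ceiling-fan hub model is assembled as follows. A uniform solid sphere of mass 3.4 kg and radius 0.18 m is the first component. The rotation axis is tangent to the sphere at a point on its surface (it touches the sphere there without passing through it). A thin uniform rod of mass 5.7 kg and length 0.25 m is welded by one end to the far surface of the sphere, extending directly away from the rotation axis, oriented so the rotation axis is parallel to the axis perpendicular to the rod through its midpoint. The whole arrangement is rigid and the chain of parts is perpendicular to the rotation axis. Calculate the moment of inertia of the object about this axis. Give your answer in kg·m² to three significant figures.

1.52

Solid sphere: I_cm = (2/5)MR² = (2/5)(3.4)(0.18)² = 0.044064 kg·m²; centre at d = 0.18 m, so the parallel axis theorem gives I = 0.044064 + (3.4)(0.18)² = 0.15422 kg·m².
Thin rod: I_cm = (1/12)ML² = (1/12)(5.7)(0.25)² = 0.029687 kg·m²; centre at d = 0.18 + 0.18 + 0.125 = 0.485 m, so the parallel axis theorem gives I = 0.029687 + (5.7)(0.485)² = 1.3705 kg·m².
Total I = 0.15422 + 1.3705 = 1.5247 kg·m².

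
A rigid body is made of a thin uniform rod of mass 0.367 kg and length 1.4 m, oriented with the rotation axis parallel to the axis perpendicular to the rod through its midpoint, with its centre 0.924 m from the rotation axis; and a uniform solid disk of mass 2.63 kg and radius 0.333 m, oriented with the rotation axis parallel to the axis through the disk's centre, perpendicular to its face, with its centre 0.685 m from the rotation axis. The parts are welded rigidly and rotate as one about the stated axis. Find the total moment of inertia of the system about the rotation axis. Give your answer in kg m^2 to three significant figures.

1.75

Thin rod: I_cm = (1/12)ML² = (1/12)(0.367)(1.4)² = 0.059943 kg m^2; centre at d = 0.924 m, so I = I_cm + Md² gives I = 0.059943 + (0.367)(0.924)² = 0.37328 kg m^2.
Solid disk: I_cm = (1/2)MR² = (1/2)(2.63)(0.333)² = 0.14582 kg m^2; centre at d = 0.685 m, so I = I_cm + Md² gives I = 0.14582 + (2.63)(0.685)² = 1.3799 kg m^2.
Total I = 0.37328 + 1.3799 = 1.7532 kg m^2.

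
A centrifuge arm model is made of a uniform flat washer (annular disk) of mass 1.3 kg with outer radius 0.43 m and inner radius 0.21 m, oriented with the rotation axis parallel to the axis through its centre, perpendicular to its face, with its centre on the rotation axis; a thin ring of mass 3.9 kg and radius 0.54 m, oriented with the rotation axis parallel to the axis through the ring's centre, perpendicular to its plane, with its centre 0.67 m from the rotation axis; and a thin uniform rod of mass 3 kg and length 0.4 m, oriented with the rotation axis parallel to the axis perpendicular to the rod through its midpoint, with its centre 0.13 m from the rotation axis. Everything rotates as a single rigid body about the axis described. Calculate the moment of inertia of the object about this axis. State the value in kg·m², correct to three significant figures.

Annular disk: I_cm = (1/2)M(R²+r²) = (1/2)(1.3)[(0.43)² + (0.21)²] = 0.14885 kg·m²; axis through the centre, so I = 0.14885 kg·m².
Thin ring: I_cm = MR² = (3.9)(0.54)² = 1.1372 kg·m²; centre at d = 0.67 m, so the parallel axis theorem gives I = 1.1372 + (3.9)(0.67)² = 2.888 kg·m².
Thin rod: I_cm = (1/12)ML² = (1/12)(3)(0.4)² = 0.04 kg·m²; centre at d = 0.13 m, so the parallel axis theorem gives I = 0.04 + (3)(0.13)² = 0.0907 kg·m².
Total I = 0.14885 + 2.888 + 0.0907 = 3.1275 kg·m².

3.13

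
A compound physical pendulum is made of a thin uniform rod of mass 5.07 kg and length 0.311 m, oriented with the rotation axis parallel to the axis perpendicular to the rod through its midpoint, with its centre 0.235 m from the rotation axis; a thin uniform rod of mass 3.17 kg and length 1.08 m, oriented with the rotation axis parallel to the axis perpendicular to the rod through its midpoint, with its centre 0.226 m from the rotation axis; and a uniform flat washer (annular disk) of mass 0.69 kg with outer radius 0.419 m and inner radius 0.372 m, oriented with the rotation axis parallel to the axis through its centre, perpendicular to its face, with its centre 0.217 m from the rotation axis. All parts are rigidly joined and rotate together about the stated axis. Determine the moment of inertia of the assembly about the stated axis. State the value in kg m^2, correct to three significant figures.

Thin rod: I_cm = (1/12)ML² = (1/12)(5.07)(0.311)² = 0.040865 kg m^2; centre at d = 0.235 m, so I = I_cm + Md² gives I = 0.040865 + (5.07)(0.235)² = 0.32086 kg m^2.
Thin rod: I_cm = (1/12)ML² = (1/12)(3.17)(1.08)² = 0.30812 kg m^2; centre at d = 0.226 m, so I = I_cm + Md² gives I = 0.30812 + (3.17)(0.226)² = 0.47003 kg m^2.
Annular disk: I_cm = (1/2)M(R²+r²) = (1/2)(0.69)[(0.419)² + (0.372)²] = 0.10831 kg m^2; centre at d = 0.217 m, so I = I_cm + Md² gives I = 0.10831 + (0.69)(0.217)² = 0.1408 kg m^2.
Total I = 0.32086 + 0.47003 + 0.1408 = 0.93169 kg m^2.

0.932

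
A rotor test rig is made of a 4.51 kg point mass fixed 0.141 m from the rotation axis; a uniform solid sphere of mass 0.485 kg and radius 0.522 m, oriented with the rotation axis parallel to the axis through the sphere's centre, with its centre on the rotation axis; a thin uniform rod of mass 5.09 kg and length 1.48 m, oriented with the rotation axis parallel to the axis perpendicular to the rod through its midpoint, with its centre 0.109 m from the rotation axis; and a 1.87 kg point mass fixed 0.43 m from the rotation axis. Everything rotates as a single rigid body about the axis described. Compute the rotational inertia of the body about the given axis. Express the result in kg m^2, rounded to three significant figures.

Point mass: I_cm = 0; centre at d = 0.141 m, so the parallel axis theorem gives I = 0 + (4.51)(0.141)² = 0.089663 kg m^2.
Solid sphere: I_cm = (2/5)MR² = (2/5)(0.485)(0.522)² = 0.052862 kg m^2; axis through the centre, so I = 0.052862 kg m^2.
Thin rod: I_cm = (1/12)ML² = (1/12)(5.09)(1.48)² = 0.92909 kg m^2; centre at d = 0.109 m, so the parallel axis theorem gives I = 0.92909 + (5.09)(0.109)² = 0.98957 kg m^2.
Point mass: I_cm = 0; centre at d = 0.43 m, so the parallel axis theorem gives I = 0 + (1.87)(0.43)² = 0.34576 kg m^2.
Total I = 0.089663 + 0.052862 + 0.98957 + 0.34576 = 1.4779 kg m^2.

1.48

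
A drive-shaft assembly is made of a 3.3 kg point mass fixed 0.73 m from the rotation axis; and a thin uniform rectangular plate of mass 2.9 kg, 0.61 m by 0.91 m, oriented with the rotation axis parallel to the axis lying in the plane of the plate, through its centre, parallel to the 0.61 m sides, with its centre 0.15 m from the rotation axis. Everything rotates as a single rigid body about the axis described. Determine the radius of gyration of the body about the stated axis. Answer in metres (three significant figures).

0.571

Point mass: I_cm = 0; centre at d = 0.73 m, so I = I_cm + Md² gives I = 0 + (3.3)(0.73)² = 1.7586 kg m².
Rectangular plate: I_cm = (1/12)Mb² = (1/12)(2.9)(0.91)² = 0.20012 kg m²; centre at d = 0.15 m, so I = I_cm + Md² gives I = 0.20012 + (2.9)(0.15)² = 0.26537 kg m².
Total I = 2.0239 kg m²; total mass M = 6.2 kg.
k = √(I/M) = √(2.0239/6.2) = 0.57135 m.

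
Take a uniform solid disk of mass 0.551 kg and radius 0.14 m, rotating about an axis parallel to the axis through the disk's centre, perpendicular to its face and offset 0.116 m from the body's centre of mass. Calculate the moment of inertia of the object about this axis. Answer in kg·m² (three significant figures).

I_cm = (1/2)MR² = (1/2)(0.551)(0.14)² = 0.0053998 kg·m²; centre at d = 0.116 m, so I = I_cm + Md² gives I = 0.0053998 + (0.551)(0.116)² = 0.012814 kg·m².

0.0128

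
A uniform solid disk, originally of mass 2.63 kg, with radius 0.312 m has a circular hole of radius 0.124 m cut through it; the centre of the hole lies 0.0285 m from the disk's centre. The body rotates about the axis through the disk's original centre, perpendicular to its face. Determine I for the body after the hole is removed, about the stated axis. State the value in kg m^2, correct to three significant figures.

Unpierced body about its centre: I₀ = (1/2)MR² = (1/2)(2.63)(0.312)² = 0.12801 kg m^2.
The removed disk has mass m = M·(r/R)² = (2.63)(0.124/0.312)² = 0.41542 kg (same uniform areal density).
Its moment of inertia about the rotation axis (parallel-axis theorem): I_hole = (1/2)mr² + md² = (1/2)(0.41542)(0.124)² + (0.41542)(0.0285)² = 0.0035312 kg m^2.
Treating the hole as negative mass, I = I₀ − I_hole = 0.12801 − 0.0035312 = 0.12448 kg m^2.

0.124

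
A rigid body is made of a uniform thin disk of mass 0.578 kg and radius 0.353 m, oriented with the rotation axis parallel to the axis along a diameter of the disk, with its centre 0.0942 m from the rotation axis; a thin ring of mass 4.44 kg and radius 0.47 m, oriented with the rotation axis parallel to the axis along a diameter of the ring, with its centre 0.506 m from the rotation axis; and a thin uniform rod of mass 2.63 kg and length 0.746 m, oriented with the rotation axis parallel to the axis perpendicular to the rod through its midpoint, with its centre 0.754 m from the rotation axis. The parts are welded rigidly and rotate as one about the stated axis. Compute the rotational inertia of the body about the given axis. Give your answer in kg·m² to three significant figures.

3.27

Thin disk: I_cm = (1/4)MR² = (1/4)(0.578)(0.353)² = 0.018006 kg·m²; centre at d = 0.0942 m, so the parallel axis theorem gives I = 0.018006 + (0.578)(0.0942)² = 0.023135 kg·m².
Thin ring: I_cm = (1/2)MR² = (1/2)(4.44)(0.47)² = 0.4904 kg·m²; centre at d = 0.506 m, so the parallel axis theorem gives I = 0.4904 + (4.44)(0.506)² = 1.6272 kg·m².
Thin rod: I_cm = (1/12)ML² = (1/12)(2.63)(0.746)² = 0.12197 kg·m²; centre at d = 0.754 m, so the parallel axis theorem gives I = 0.12197 + (2.63)(0.754)² = 1.6172 kg·m².
Total I = 0.023135 + 1.6272 + 1.6172 = 3.2675 kg·m².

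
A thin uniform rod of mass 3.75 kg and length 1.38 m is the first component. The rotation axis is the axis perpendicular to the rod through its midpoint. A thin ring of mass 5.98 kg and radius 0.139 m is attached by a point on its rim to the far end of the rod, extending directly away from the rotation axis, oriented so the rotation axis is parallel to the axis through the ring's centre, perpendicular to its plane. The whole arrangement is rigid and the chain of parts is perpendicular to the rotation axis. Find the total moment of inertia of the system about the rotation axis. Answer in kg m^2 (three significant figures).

Thin rod: I_cm = (1/12)ML² = (1/12)(3.75)(1.38)² = 0.59512 kg m^2; axis through the centre, so I = 0.59512 kg m^2.
Thin ring: I_cm = MR² = (5.98)(0.139)² = 0.11554 kg m^2; centre at d = 0.69 + 0.139 = 0.829 m, so I = I_cm + Md² gives I = 0.11554 + (5.98)(0.829)² = 4.2252 kg m^2.
Total I = 0.59512 + 4.2252 = 4.8204 kg m^2.

4.82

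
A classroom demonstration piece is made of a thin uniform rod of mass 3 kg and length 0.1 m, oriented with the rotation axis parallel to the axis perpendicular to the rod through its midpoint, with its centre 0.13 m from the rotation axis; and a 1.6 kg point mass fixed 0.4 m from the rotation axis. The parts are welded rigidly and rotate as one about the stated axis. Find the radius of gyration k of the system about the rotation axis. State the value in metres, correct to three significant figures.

0.259

Thin rod: I_cm = (1/12)ML² = (1/12)(3)(0.1)² = 0.0025 kg m²; centre at d = 0.13 m, so the parallel axis theorem gives I = 0.0025 + (3)(0.13)² = 0.0532 kg m².
Point mass: I_cm = 0; centre at d = 0.4 m, so the parallel axis theorem gives I = 0 + (1.6)(0.4)² = 0.256 kg m².
Total I = 0.3092 kg m²; total mass M = 4.6 kg.
k = √(I/M) = √(0.3092/4.6) = 0.25926 m.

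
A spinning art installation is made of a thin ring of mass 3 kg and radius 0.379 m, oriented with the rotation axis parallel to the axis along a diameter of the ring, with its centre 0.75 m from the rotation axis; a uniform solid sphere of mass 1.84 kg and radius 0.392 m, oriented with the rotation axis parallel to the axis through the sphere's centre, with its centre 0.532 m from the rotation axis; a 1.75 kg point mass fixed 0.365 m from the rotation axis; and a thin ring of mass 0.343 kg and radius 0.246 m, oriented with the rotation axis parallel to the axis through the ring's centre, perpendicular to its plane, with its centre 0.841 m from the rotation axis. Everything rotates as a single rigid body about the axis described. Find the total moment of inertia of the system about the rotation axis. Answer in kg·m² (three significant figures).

3.03

Thin ring: I_cm = (1/2)MR² = (1/2)(3)(0.379)² = 0.21546 kg·m²; centre at d = 0.75 m, so I = I_cm + Md² gives I = 0.21546 + (3)(0.75)² = 1.903 kg·m².
Solid sphere: I_cm = (2/5)MR² = (2/5)(1.84)(0.392)² = 0.1131 kg·m²; centre at d = 0.532 m, so I = I_cm + Md² gives I = 0.1131 + (1.84)(0.532)² = 0.63386 kg·m².
Point mass: I_cm = 0; centre at d = 0.365 m, so I = I_cm + Md² gives I = 0 + (1.75)(0.365)² = 0.23314 kg·m².
Thin ring: I_cm = MR² = (0.343)(0.246)² = 0.020757 kg·m²; centre at d = 0.841 m, so I = I_cm + Md² gives I = 0.020757 + (0.343)(0.841)² = 0.26335 kg·m².
Total I = 1.903 + 0.63386 + 0.23314 + 0.26335 = 3.0333 kg·m².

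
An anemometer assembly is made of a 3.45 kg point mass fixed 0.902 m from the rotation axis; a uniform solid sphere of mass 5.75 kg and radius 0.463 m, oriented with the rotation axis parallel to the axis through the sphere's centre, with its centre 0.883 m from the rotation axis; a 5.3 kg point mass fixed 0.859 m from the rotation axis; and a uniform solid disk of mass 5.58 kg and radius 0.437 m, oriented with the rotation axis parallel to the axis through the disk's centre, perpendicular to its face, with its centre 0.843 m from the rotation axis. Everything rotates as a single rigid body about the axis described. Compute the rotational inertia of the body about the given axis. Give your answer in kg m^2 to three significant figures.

Point mass: I_cm = 0; centre at d = 0.902 m, so I = I_cm + Md² gives I = 0 + (3.45)(0.902)² = 2.8069 kg m^2.
Solid sphere: I_cm = (2/5)MR² = (2/5)(5.75)(0.463)² = 0.49305 kg m^2; centre at d = 0.883 m, so I = I_cm + Md² gives I = 0.49305 + (5.75)(0.883)² = 4.9763 kg m^2.
Point mass: I_cm = 0; centre at d = 0.859 m, so I = I_cm + Md² gives I = 0 + (5.3)(0.859)² = 3.9108 kg m^2.
Solid disk: I_cm = (1/2)MR² = (1/2)(5.58)(0.437)² = 0.5328 kg m^2; centre at d = 0.843 m, so I = I_cm + Md² gives I = 0.5328 + (5.58)(0.843)² = 4.4982 kg m^2.
Total I = 2.8069 + 4.9763 + 3.9108 + 4.4982 = 16.192 kg m^2.

16.2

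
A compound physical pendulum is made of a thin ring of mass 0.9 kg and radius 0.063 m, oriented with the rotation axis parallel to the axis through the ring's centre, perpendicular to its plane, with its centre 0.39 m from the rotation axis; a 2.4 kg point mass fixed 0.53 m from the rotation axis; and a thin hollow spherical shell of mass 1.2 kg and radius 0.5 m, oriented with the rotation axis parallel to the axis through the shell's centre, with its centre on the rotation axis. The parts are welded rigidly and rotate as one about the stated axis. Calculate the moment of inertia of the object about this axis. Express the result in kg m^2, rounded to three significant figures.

Thin ring: I_cm = MR² = (0.9)(0.063)² = 0.0035721 kg m^2; centre at d = 0.39 m, so I = I_cm + Md² gives I = 0.0035721 + (0.9)(0.39)² = 0.14046 kg m^2.
Point mass: I_cm = 0; centre at d = 0.53 m, so I = I_cm + Md² gives I = 0 + (2.4)(0.53)² = 0.67416 kg m^2.
Spherical shell: I_cm = (2/3)MR² = (2/3)(1.2)(0.5)² = 0.2 kg m^2; axis through the centre, so I = 0.2 kg m^2.
Total I = 0.14046 + 0.67416 + 0.2 = 1.0146 kg m^2.

1.01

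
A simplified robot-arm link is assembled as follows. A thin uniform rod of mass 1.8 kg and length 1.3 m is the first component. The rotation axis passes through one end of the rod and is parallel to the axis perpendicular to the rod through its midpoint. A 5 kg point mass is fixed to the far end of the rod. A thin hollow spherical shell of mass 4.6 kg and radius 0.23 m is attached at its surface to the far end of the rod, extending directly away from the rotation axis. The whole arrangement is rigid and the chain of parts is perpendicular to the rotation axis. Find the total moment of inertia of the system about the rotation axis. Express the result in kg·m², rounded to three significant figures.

Thin rod: I_cm = (1/12)ML² = (1/12)(1.8)(1.3)² = 0.2535 kg·m²; centre at d = 0.65 m, so the parallel axis theorem gives I = 0.2535 + (1.8)(0.65)² = 1.014 kg·m².
Point mass: I_cm = 0; centre at d = 0.65 + 0.65 = 1.3 m, so the parallel axis theorem gives I = 0 + (5)(1.3)² = 8.45 kg·m².
Spherical shell: I_cm = (2/3)MR² = (2/3)(4.6)(0.23)² = 0.16223 kg·m²; centre at d = 0.65 + 0.65 + 0.23 = 1.53 m, so the parallel axis theorem gives I = 0.16223 + (4.6)(1.53)² = 10.93 kg·m².
Total I = 1.014 + 8.45 + 10.93 = 20.394 kg·m².

20.4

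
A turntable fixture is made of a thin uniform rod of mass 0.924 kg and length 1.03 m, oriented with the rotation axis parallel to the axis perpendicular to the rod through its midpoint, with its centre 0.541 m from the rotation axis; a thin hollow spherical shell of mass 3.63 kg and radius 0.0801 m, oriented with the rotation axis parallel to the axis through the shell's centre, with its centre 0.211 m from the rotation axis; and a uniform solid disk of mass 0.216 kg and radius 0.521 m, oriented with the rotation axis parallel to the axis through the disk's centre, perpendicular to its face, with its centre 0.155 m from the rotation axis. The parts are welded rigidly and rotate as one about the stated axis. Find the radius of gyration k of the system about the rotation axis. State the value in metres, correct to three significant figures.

0.344

Thin rod: I_cm = (1/12)ML² = (1/12)(0.924)(1.03)² = 0.081689 kg m^2; centre at d = 0.541 m, so I = I_cm + Md² gives I = 0.081689 + (0.924)(0.541)² = 0.35213 kg m^2.
Spherical shell: I_cm = (2/3)MR² = (2/3)(3.63)(0.0801)² = 0.015527 kg m^2; centre at d = 0.211 m, so I = I_cm + Md² gives I = 0.015527 + (3.63)(0.211)² = 0.17714 kg m^2.
Solid disk: I_cm = (1/2)MR² = (1/2)(0.216)(0.521)² = 0.029316 kg m^2; centre at d = 0.155 m, so I = I_cm + Md² gives I = 0.029316 + (0.216)(0.155)² = 0.034505 kg m^2.
Total I = 0.56377 kg m^2; total mass M = 4.77 kg.
k = √(I/M) = √(0.56377/4.77) = 0.34379 m.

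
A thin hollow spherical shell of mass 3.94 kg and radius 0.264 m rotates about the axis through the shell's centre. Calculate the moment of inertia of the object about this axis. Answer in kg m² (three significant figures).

0.183

I_cm = (2/3)MR² = (2/3)(3.94)(0.264)² = 0.18307 kg m²; axis through the centre, so I = 0.18307 kg m².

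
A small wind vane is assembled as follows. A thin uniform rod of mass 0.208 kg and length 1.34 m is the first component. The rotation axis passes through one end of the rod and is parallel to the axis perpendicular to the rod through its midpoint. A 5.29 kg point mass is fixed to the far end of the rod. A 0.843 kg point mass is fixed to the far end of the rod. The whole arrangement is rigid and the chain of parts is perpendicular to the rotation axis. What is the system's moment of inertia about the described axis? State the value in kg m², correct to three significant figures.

Thin rod: I_cm = (1/12)ML² = (1/12)(0.208)(1.34)² = 0.031124 kg m²; centre at d = 0.67 m, so the parallel axis theorem gives I = 0.031124 + (0.208)(0.67)² = 0.12449 kg m².
Point mass: I_cm = 0; centre at d = 0.67 + 0.67 = 1.34 m, so the parallel axis theorem gives I = 0 + (5.29)(1.34)² = 9.4987 kg m².
Point mass: I_cm = 0; centre at d = 0.67 + 0.67 = 1.34 m, so the parallel axis theorem gives I = 0 + (0.843)(1.34)² = 1.5137 kg m².
Total I = 0.12449 + 9.4987 + 1.5137 = 11.137 kg m².

11.1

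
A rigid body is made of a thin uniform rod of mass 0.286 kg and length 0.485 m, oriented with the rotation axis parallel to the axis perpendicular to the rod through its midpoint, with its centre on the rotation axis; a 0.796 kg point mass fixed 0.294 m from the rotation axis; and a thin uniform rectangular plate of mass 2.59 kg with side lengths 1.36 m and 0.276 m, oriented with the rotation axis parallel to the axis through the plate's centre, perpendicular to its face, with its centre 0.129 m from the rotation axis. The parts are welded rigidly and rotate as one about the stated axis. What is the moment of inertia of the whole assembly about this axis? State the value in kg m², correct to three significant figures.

0.533

Thin rod: I_cm = (1/12)ML² = (1/12)(0.286)(0.485)² = 0.0056062 kg m²; axis through the centre, so I = 0.0056062 kg m².
Point mass: I_cm = 0; centre at d = 0.294 m, so I = I_cm + Md² gives I = 0 + (0.796)(0.294)² = 0.068803 kg m².
Rectangular plate: I_cm = (1/12)M(a²+b²) = (1/12)(2.59)[(1.36)² + (0.276)²] = 0.41565 kg m²; centre at d = 0.129 m, so I = I_cm + Md² gives I = 0.41565 + (2.59)(0.129)² = 0.45875 kg m².
Total I = 0.0056062 + 0.068803 + 0.45875 = 0.53316 kg m².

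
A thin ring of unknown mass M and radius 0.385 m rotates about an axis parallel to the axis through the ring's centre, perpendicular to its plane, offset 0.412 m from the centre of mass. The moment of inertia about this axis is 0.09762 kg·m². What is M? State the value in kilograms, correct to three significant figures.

0.307

I = I_cm + Md² = MR² + Md² = M·[1·(0.385)² + (0.412)²] = M·0.31797.
So M = 0.09762 / 0.31797 = 0.30701 kg.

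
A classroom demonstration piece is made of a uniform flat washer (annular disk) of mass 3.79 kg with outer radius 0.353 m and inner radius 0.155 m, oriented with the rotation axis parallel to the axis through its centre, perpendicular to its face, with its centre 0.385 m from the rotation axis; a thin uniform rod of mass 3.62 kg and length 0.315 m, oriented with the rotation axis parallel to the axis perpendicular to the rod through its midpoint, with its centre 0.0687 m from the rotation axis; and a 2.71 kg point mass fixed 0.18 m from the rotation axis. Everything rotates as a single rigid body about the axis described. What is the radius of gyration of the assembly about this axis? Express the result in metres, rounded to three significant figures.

0.311

Annular disk: I_cm = (1/2)M(R²+r²) = (1/2)(3.79)[(0.353)² + (0.155)²] = 0.28166 kg m²; centre at d = 0.385 m, so the parallel axis theorem gives I = 0.28166 + (3.79)(0.385)² = 0.84343 kg m².
Thin rod: I_cm = (1/12)ML² = (1/12)(3.62)(0.315)² = 0.029933 kg m²; centre at d = 0.0687 m, so the parallel axis theorem gives I = 0.029933 + (3.62)(0.0687)² = 0.047018 kg m².
Point mass: I_cm = 0; centre at d = 0.18 m, so the parallel axis theorem gives I = 0 + (2.71)(0.18)² = 0.087804 kg m².
Total I = 0.97826 kg m²; total mass M = 10.12 kg.
k = √(I/M) = √(0.97826/10.12) = 0.31091 m.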